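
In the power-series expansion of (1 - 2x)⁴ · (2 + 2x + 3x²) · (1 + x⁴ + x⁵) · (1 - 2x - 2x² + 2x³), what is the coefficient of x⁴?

(1 - 2x)⁴ has coefficients 1,-8,24,-32,16 for degrees 0…4.
(2 + 2x + 3x²) has coefficients 2,2,3,0,0 for degrees 0…4.
Multiplying by (1 + x⁴ + x⁵) gives running coefficients 2,2,3,0,2 for degrees 0…4.
Finally multiplying by (1 - 2x - 2x² + 2x³), the product of all factors after the first has coefficients 2,-2,-5,-6,0 for degrees 0…4.
[x⁴] = 1·0 − 8·(-6) + 24·(-5) − 32·(-2) + 16·2 = 24.

24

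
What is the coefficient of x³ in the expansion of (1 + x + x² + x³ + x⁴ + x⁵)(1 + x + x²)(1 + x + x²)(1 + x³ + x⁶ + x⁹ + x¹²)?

9

(1 + x + x² + x³ + x⁴ + x⁵) has coefficients 1,1,1,1 for degrees 0…3.
(1 + x + x²) has coefficients 1,1,1,0 for degrees 0…3.
Multiplying by (1 + x + x²) gives running coefficients 1,2,3,2 for degrees 0…3.
Finally multiplying by (1 + x³ + x⁶ + x⁹ + x¹²), the product of all factors after the first has coefficients 1,2,3,3 for degrees 0…3.
[x³] = 1·3 + 1·3 + 1·2 + 1·1 = 9.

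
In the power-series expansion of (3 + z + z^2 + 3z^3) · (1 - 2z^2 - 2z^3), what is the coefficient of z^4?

(3 + z + z^2 + 3z^3) has coefficients 3,1,1,3 for degrees 0…3.
(1 - 2z^2 - 2z^3) has coefficients 1,0,-2,-2,0 for degrees 0…4.
[z^4] = 3·0 + 1·(-2) + 1·(-2) + 3·0 = -4.

-4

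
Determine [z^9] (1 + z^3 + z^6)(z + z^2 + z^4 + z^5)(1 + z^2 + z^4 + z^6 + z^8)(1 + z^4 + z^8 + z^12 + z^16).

(1 + z^3 + z^6) has coefficients 1,0,0,1,0,0,1 for degrees 0…6.
(z + z^2 + z^4 + z^5) has coefficients 0,1,1,0,1,1,0,0,0,0 for degrees 0…9.
Multiplying by (1 + z^2 + z^4 + z^6 + z^8) gives running coefficients 0,1,1,1,2,2,2,2,2,2 for degrees 0…9.
Finally multiplying by (1 + z^4 + z^8 + z^12 + z^16), the product of all factors after the first has coefficients 0,1,1,1,2,3,3,3,4,5 for degrees 0…9.
[z^9] = 1·5 + 1·3 + 1·1 = 9.

9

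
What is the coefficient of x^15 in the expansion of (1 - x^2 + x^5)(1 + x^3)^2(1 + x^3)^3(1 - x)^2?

(1 - x^2 + x^5) has coefficients 1,0,-1,0,0,1 for degrees 0…5.
(1 + x^3)^2 has coefficients 1,0,0,2,0,0,1,0,0,0,0,0,0,0,0,0 for degrees 0…15.
Multiplying by (1 + x^3)^3 gives running coefficients 1,0,0,5,0,0,10,0,0,10,0,0,5,0,0,1 for degrees 0…15.
Finally multiplying by (1 - x)^2, the product of all factors after the first has coefficients 1,-2,1,5,-10,5,10,-20,10,10,-20,10,5,-10,5,1 for degrees 0…15.
[x^15] = 1·1 − 1·(-10) + 1·(-20) = -9.

-9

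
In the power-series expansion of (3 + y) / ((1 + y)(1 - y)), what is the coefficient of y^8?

The denominator gives the recurrence a_n = a_(n−2) for n ≥ 2; the numerator fixes a_0 = 3, a_1 = 1.
Iterating: 3, 1, 3, 1, 3, 1, 3, 1, 3, so a_8 = 3.

3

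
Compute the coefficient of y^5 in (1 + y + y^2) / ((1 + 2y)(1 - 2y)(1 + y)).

-5

Partial fractions give a closed form: a_n = (3/4)·(-2)^n + (7/12)·2^n + (-1/3)·(-1)^n.
At n = 5: a_5 = -5.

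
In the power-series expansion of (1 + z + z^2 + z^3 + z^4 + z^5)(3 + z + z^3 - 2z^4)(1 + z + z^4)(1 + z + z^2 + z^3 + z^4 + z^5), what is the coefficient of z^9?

33

(1 + z + z^2 + z^3 + z^4 + z^5) has coefficients 1,1,1,1,1,1 for degrees 0…5.
(3 + z + z^3 - 2z^4) has coefficients 3,1,0,1,-2,0,0,0,0,0 for degrees 0…9.
Multiplying by (1 + z + z^4) gives running coefficients 3,4,1,1,2,-1,0,1,-2,0 for degrees 0…9.
Finally multiplying by (1 + z + z^2 + z^3 + z^4 + z^5), the product of all factors after the first has coefficients 3,7,8,9,11,10,7,4,1,0 for degrees 0…9.
[z^9] = 1·0 + 1·1 + 1·4 + 1·7 + 1·10 + 1·11 = 33.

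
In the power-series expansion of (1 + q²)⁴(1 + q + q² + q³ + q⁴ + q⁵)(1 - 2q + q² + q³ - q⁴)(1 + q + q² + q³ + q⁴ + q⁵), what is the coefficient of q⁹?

(1 + q²)⁴ has coefficients 1,0,4,0,6,0,4,0,1 for degrees 0…8.
(1 + q + q² + q³ + q⁴ + q⁵) has coefficients 1,1,1,1,1,1,0,0,0,0 for degrees 0…9.
Multiplying by (1 - 2q + q² + q³ - q⁴) gives running coefficients 1,-1,0,1,0,0,-1,1,0,-1 for degrees 0…9.
Finally multiplying by (1 + q + q² + q³ + q⁴ + q⁵), the product of all factors after the first has coefficients 1,0,0,1,1,1,-1,1,1,-1 for degrees 0…9.
[q⁹] = 1·(-1) + 4·1 + 6·1 + 4·1 + 1·0 = 13.

13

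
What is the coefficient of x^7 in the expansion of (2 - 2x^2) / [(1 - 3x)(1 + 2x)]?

2256

The denominator gives the recurrence a_n = a_(n−1) + 6a_(n−2) for n ≥ 3; the numerator fixes a_0 = 2, a_1 = 2, a_2 = 12.
Iterating: 2, 2, 12, 24, 96, 240, 816, 2256, so a_7 = 2256.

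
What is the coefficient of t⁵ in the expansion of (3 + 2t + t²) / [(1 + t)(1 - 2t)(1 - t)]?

178

Partial fractions give a closed form: a_n = (1/3)·(-1)^n + (17/3)·2^n + (-3)·1^n.
At n = 5: a_5 = 178.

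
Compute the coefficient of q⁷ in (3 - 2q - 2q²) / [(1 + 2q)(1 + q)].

The denominator gives the recurrence a_n = −3a_(n−1) − 2a_(n−2) for n ≥ 3; the numerator fixes a_0 = 3, a_1 = -11, a_2 = 25.
Iterating: 3, -11, 25, -53, 109, -221, 445, -893, so a_7 = -893.

-893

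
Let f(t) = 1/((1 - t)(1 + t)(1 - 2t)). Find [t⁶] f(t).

85

Partial fractions give a closed form: a_n = (-1/2)·1^n + (1/6)·(-1)^n + (4/3)·2^n.
At n = 6: a_6 = 85.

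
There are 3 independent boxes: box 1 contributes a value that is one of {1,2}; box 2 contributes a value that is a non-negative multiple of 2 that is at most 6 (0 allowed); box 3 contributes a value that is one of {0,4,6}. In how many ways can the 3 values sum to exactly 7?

The generating function for the choices is (q + q^2)·(1 + q^2 + q^4 + q^6)·(1 + q^4 + q^6); the count is [q^7].
(q + q^2) has coefficients 0,1,1 for degrees 0…2.
(1 + q^2 + q^4 + q^6) has coefficients 1,0,1,0,1,0,1,0 for degrees 0…7.
Finally multiplying by (1 + q^4 + q^6), the product of all factors after the first has coefficients 1,0,1,0,2,0,3,0 for degrees 0…7.
[q^7] = 1·3 + 1·0 = 3.

3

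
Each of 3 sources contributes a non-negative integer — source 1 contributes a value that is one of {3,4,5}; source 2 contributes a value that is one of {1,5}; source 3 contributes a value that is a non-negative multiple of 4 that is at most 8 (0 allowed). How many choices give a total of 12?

2

The generating function for the choices is (y^3 + y^4 + y^5)·(y + y^5)·(1 + y^4 + y^8); the count is [y^12].
(y^3 + y^4 + y^5) has coefficients 0,0,0,1,1,1 for degrees 0…5.
(y + y^5) has coefficients 0,1,0,0,0,1,0,0,0,0,0,0,0 for degrees 0…12.
Finally multiplying by (1 + y^4 + y^8), the product of all factors after the first has coefficients 0,1,0,0,0,2,0,0,0,2,0,0,0 for degrees 0…12.
[y^12] = 1·2 + 1·0 + 1·0 = 2.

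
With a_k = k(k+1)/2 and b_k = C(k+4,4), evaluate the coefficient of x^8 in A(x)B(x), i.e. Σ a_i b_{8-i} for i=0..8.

This is [x^8] in the product of the two ordinary generating functions.
Σ = 0·495 + 1·330 + 3·210 + 6·126 + 10·70 + 15·35 + 21·15 + 28·5 + 36·1 = 3432.

3432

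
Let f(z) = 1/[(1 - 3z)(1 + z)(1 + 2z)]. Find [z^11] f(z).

The denominator gives the recurrence a_n = 7a_(n−2) + 6a_(n−3) for n ≥ 3; the numerator fixes a_0 = 1, a_1 = 0, a_2 = 7.
Iterating: 1, 0, 7, 6, 49, 84, 379, 882, 3157, 8448, 27391, 78078, so a_11 = 78078.

78078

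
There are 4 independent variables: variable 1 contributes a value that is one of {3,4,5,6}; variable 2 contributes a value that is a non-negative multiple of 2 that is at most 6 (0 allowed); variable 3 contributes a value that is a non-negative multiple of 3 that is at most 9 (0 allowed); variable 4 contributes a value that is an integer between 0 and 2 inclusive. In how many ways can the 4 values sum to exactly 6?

6

The generating function for the choices is (x^3 + x^4 + x^5 + x^6)·(1 + x^2 + x^4 + x^6)·(1 + x^3 + x^6 + x^9)·(1 + x + x^2); the count is [x^6].
(x^3 + x^4 + x^5 + x^6) has coefficients 0,0,0,1,1,1,1 for degrees 0…6.
(1 + x^2 + x^4 + x^6) has coefficients 1,0,1,0,1,0,1 for degrees 0…6.
Multiplying by (1 + x^3 + x^6 + x^9) gives running coefficients 1,0,1,1,1,1,2 for degrees 0…6.
Finally multiplying by (1 + x + x^2), the product of all factors after the first has coefficients 1,1,2,2,3,3,4 for degrees 0…6.
[x^6] = 1·2 + 1·2 + 1·1 + 1·1 = 6.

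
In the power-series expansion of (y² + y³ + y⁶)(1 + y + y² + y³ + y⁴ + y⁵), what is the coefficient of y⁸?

2

(y² + y³ + y⁶) has coefficients 0,0,1,1,0,0,1 for degrees 0…6.
(1 + y + y² + y³ + y⁴ + y⁵) has coefficients 1,1,1,1,1,1,0,0,0 for degrees 0…8.
[y⁸] = 1·0 + 1·1 + 1·1 = 2.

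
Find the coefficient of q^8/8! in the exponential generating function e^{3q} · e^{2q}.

390625

The EGF product rule gives c_8 = Σ_{k_1+k_2=8} C(8; k_1,k_2) · ∏ g_i(k_i), where e^{3q} gives (3)^k; e^{2q} gives (2)^k.
g_1(k) for k = 0…8: 1, 3, 9, 27, 81, 243, 729, 2187, 6561.
g_2(k) for k = 0…8: 1, 2, 4, 8, 16, 32, 64, 128, 256.
c_8 = Σ_k C(8,k)·g_1(k)·g_2(8−k) = 1·1·256 + 8·3·128 + 28·9·64 + 56·27·32 + 70·81·16 + 56·243·8 + 28·729·4 + 8·2187·2 + 1·6561·1 = 256 + 3072 + 16128 + 48384 + 90720 + 108864 + 81648 + 34992 + 6561 = 390625.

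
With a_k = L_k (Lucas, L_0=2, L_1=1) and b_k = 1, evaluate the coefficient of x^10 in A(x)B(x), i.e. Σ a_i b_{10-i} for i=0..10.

The convolution is the x^10 coefficient of A(x)B(x).
Σ = 2·1 + 1·1 + 3·1 + 4·1 + 7·1 + 11·1 + 18·1 + 29·1 + 47·1 + 76·1 + 123·1 = 321.

321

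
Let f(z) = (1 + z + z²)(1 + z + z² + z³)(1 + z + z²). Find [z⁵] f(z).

6

(1 + z + z²) has coefficients 1,1,1 for degrees 0…2.
(1 + z + z² + z³) has coefficients 1,1,1,1,0,0 for degrees 0…5.
Finally multiplying by (1 + z + z²), the product of all factors after the first has coefficients 1,2,3,3,2,1 for degrees 0…5.
[z⁵] = 1·1 + 1·2 + 1·3 = 6.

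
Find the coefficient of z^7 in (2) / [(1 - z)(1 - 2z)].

510

Partial fractions give a closed form: a_n = (-2)·1^n + (4)·2^n.
At n = 7: a_7 = 510.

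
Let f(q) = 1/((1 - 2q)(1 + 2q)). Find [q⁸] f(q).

256

The denominator gives the recurrence a_n = 4a_(n−2) for n ≥ 2; the numerator fixes a_0 = 1, a_1 = 0.
Iterating: 1, 0, 4, 0, 16, 0, 64, 0, 256, so a_8 = 256.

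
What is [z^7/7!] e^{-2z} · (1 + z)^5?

The EGF product rule gives c_7 = Σ_{k_1+k_2=7} C(7; k_1,k_2) · ∏ g_i(k_i), where e^{-2z} gives (-2)^k; (1+z)^5 gives the falling factorial (5)_k.
g_1(k) for k = 0…7: 1, -2, 4, -8, 16, -32, 64, -128.
g_2(k) for k = 0…7: 1, 5, 20, 60, 120, 120, 0, 0.
c_7 = Σ_k C(7,k)·g_1(k)·g_2(7−k) = 21·4·120 + 35·(-8)·120 + 35·16·60 + 21·(-32)·20 + 7·64·5 + 1·(-128)·1 = 10080 − 33600 + 33600 − 13440 + 2240 − 128 = -1248.

-1248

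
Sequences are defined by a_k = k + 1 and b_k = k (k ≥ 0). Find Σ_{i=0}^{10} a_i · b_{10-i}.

The convolution is the x^10 coefficient of A(x)B(x).
Σ = 1·10 + 2·9 + 3·8 + 4·7 + 5·6 + 6·5 + 7·4 + 8·3 + 9·2 + 10·1 + 11·0 = 220.

220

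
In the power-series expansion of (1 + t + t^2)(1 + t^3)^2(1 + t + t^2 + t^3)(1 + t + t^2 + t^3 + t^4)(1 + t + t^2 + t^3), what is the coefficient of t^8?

113

(1 + t + t^2) has coefficients 1,1,1 for degrees 0…2.
(1 + t^3)^2 has coefficients 1,0,0,2,0,0,1,0,0 for degrees 0…8.
Multiplying by (1 + t + t^2 + t^3) gives running coefficients 1,1,1,3,2,2,3,1,1 for degrees 0…8.
Multiplying by (1 + t + t^2 + t^3 + t^4) gives running coefficients 1,2,3,6,8,9,11,11,9 for degrees 0…8.
Finally multiplying by (1 + t + t^2 + t^3), the product of all factors after the first has coefficients 1,3,6,12,19,26,34,39,40 for degrees 0…8.
[t^8] = 1·40 + 1·39 + 1·34 = 113.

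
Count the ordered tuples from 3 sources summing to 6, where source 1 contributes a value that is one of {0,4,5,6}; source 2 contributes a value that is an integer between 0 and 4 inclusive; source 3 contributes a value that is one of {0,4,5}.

The generating function for the choices is (1 + t⁴ + t⁵ + t⁶)·(1 + t + t² + t³ + t⁴)·(1 + t⁴ + t⁵); the count is [t⁶].
(1 + t⁴ + t⁵ + t⁶) has coefficients 1,0,0,0,1,1,1 for degrees 0…6.
(1 + t + t² + t³ + t⁴) has coefficients 1,1,1,1,1,0,0 for degrees 0…6.
Finally multiplying by (1 + t⁴ + t⁵), the product of all factors after the first has coefficients 1,1,1,1,2,2,2 for degrees 0…6.
[t⁶] = 1·2 + 1·1 + 1·1 + 1·1 = 5.

5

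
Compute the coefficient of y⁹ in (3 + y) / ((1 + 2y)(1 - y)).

The denominator gives the recurrence a_n = −a_(n−1) + 2a_(n−2) for n ≥ 3; the numerator fixes a_0 = 3, a_1 = -2, a_2 = 8.
Iterating: 3, -2, 8, -12, 28, -52, 108, -212, 428, -852, so a_9 = -852.

-852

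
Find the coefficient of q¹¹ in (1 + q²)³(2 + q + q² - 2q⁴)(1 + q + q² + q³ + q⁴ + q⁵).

(1 + q²)³ has coefficients 1,0,3,0,3,0,1 for degrees 0…6.
(2 + q + q² - 2q⁴) has coefficients 2,1,1,0,-2,0,0,0,0,0,0,0 for degrees 0…11.
Finally multiplying by (1 + q + q² + q³ + q⁴ + q⁵), the product of all factors after the first has coefficients 2,3,4,4,2,2,0,-1,-2,-2,0,0 for degrees 0…11.
[q¹¹] = 1·0 + 3·(-2) + 3·(-1) + 1·2 = -7.

-7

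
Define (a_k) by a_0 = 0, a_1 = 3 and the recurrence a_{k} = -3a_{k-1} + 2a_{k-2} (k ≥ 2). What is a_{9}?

67089

The ordinary generating function has denominator 1 + 3x - 2x^2.
Iterating the recurrence: a_0,…,a_{9} = 0, 3, -9, 33, -117, 417, -1485, 5289, -18837, 67089.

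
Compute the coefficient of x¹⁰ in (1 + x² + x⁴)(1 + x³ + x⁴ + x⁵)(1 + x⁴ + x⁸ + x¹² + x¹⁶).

2

(1 + x² + x⁴) has coefficients 1,0,1,0,1 for degrees 0…4.
(1 + x³ + x⁴ + x⁵) has coefficients 1,0,0,1,1,1,0,0,0,0,0 for degrees 0…10.
Finally multiplying by (1 + x⁴ + x⁸ + x¹² + x¹⁶), the product of all factors after the first has coefficients 1,0,0,1,2,1,0,1,2,1,0 for degrees 0…10.
[x¹⁰] = 1·0 + 1·2 + 1·0 = 2.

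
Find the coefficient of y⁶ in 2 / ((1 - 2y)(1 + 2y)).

128

Partial fractions give a closed form: a_n = (1)·2^n + (1)·(-2)^n.
At n = 6: a_6 = 128.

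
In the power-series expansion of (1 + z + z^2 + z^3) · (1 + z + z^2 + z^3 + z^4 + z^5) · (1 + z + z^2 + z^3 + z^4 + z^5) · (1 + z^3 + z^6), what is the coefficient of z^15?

17

(1 + z + z^2 + z^3) has coefficients 1,1,1,1 for degrees 0…3.
(1 + z + z^2 + z^3 + z^4 + z^5) has coefficients 1,1,1,1,1,1,0,0,0,0,0,0,0,0,0,0 for degrees 0…15.
Multiplying by (1 + z + z^2 + z^3 + z^4 + z^5) gives running coefficients 1,2,3,4,5,6,5,4,3,2,1,0,0,0,0,0 for degrees 0…15.
Finally multiplying by (1 + z^3 + z^6), the product of all factors after the first has coefficients 1,2,3,5,7,9,10,11,12,11,10,9,7,5,3,2 for degrees 0…15.
[z^15] = 1·2 + 1·3 + 1·5 + 1·7 = 17.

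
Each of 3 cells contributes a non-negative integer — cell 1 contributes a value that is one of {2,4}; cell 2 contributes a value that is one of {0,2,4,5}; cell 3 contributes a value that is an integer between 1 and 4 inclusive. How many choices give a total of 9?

4

The generating function for the choices is (y^2 + y^4)·(1 + y^2 + y^4 + y^5)·(y + y^2 + y^3 + y^4); the count is [y^9].
(y^2 + y^4) has coefficients 0,0,1,0,1 for degrees 0…4.
(1 + y^2 + y^4 + y^5) has coefficients 1,0,1,0,1,1,0,0,0,0 for degrees 0…9.
Finally multiplying by (y + y^2 + y^3 + y^4), the product of all factors after the first has coefficients 0,1,1,2,2,2,3,2,2,1 for degrees 0…9.
[y^9] = 1·2 + 1·2 = 4.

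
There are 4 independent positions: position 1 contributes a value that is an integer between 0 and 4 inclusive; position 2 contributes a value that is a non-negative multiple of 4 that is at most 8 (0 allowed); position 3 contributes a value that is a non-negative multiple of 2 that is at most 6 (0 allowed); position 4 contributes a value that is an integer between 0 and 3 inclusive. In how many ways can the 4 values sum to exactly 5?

11

The generating function for the choices is (1 + z + z² + z³ + z⁴)·(1 + z⁴ + z⁸)·(1 + z² + z⁴ + z⁶)·(1 + z + z² + z³); the count is [z⁵].
(1 + z + z² + z³ + z⁴) has coefficients 1,1,1,1,1 for degrees 0…4.
(1 + z⁴ + z⁸) has coefficients 1,0,0,0,1,0 for degrees 0…5.
Multiplying by (1 + z² + z⁴ + z⁶) gives running coefficients 1,0,1,0,2,0 for degrees 0…5.
Finally multiplying by (1 + z + z² + z³), the product of all factors after the first has coefficients 1,1,2,2,3,3 for degrees 0…5.
[z⁵] = 1·3 + 1·3 + 1·2 + 1·2 + 1·1 = 11.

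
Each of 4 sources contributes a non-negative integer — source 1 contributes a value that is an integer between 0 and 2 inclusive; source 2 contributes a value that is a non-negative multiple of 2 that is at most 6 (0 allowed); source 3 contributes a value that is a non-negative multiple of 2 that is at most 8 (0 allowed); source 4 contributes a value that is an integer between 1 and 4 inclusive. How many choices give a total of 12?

22

The generating function for the choices is (1 + t + t²)·(1 + t² + t⁴ + t⁶)·(1 + t² + t⁴ + t⁶ + t⁸)·(t + t² + t³ + t⁴); the count is [t¹²].
(1 + t + t²) has coefficients 1,1,1 for degrees 0…2.
(1 + t² + t⁴ + t⁶) has coefficients 1,0,1,0,1,0,1,0,0,0,0,0,0 for degrees 0…12.
Multiplying by (1 + t² + t⁴ + t⁶ + t⁸) gives running coefficients 1,0,2,0,3,0,4,0,4,0,3,0,2 for degrees 0…12.
Finally multiplying by (t + t² + t³ + t⁴), the product of all factors after the first has coefficients 0,1,1,3,3,5,5,7,7,8,8,7,7 for degrees 0…12.
[t¹²] = 1·7 + 1·7 + 1·8 = 22.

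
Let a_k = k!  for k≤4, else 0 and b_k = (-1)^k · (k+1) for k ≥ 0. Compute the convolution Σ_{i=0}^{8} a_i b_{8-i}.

99

The convolution is the x^8 coefficient of A(x)B(x).
Σ = 1·9 + 1·(-8) + 2·7 + 6·(-6) + 24·5 + 0·(-4) + 0·3 + 0·(-2) + 0·1 = 99.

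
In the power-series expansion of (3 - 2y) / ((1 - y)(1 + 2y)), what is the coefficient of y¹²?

The denominator gives the recurrence a_n = −a_(n−1) + 2a_(n−2) for n ≥ 2; the numerator fixes a_0 = 3, a_1 = -5.
Iterating: 3, -5, 11, -21, 43, -85, 171, -341, 683, -1365, 2731, -5461, 10923, so a_12 = 10923.

10923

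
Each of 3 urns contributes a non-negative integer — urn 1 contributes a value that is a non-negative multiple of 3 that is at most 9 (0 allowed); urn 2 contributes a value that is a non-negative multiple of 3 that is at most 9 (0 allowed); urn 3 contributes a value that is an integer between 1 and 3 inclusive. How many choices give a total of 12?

The generating function for the choices is (1 + t³ + t⁶ + t⁹)·(1 + t³ + t⁶ + t⁹)·(t + t² + t³); the count is [t¹²].
(1 + t³ + t⁶ + t⁹) has coefficients 1,0,0,1,0,0,1,0,0,1 for degrees 0…9.
(1 + t³ + t⁶ + t⁹) has coefficients 1,0,0,1,0,0,1,0,0,1,0,0,0 for degrees 0…12.
Finally multiplying by (t + t² + t³), the product of all factors after the first has coefficients 0,1,1,1,1,1,1,1,1,1,1,1,1 for degrees 0…12.
[t¹²] = 1·1 + 1·1 + 1·1 + 1·1 = 4.

4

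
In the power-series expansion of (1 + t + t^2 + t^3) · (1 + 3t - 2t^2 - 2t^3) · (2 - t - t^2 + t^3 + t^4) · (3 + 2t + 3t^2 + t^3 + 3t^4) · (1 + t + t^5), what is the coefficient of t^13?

-29

(1 + t + t^2 + t^3) has coefficients 1,1,1,1 for degrees 0…3.
(1 + 3t - 2t^2 - 2t^3) has coefficients 1,3,-2,-2,0,0,0,0,0,0,0,0,0,0 for degrees 0…13.
Multiplying by (2 - t - t^2 + t^3 + t^4) gives running coefficients 2,5,-8,-4,8,3,-4,-2,0,0,0,0,0,0 for degrees 0…13.
Multiplying by (3 + 2t + 3t^2 + t^3 + 3t^4) gives running coefficients 6,19,-8,-11,3,20,-10,-9,11,-1,-14,-6,0,0 for degrees 0…13.
Finally multiplying by (1 + t + t^5), the product of all factors after the first has coefficients 6,25,11,-19,-8,29,29,-27,-9,13,5,-30,-15,11 for degrees 0…13.
[t^13] = 1·11 + 1·(-15) + 1·(-30) + 1·5 = -29.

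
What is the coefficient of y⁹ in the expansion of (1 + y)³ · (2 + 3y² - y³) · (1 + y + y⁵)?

6

(1 + y)³ has coefficients 1,3,3,1 for degrees 0…3.
(2 + 3y² - y³) has coefficients 2,0,3,-1,0,0,0,0,0,0 for degrees 0…9.
Finally multiplying by (1 + y + y⁵), the product of all factors after the first has coefficients 2,2,3,2,-1,2,0,3,-1,0 for degrees 0…9.
[y⁹] = 1·0 + 3·(-1) + 3·3 + 1·0 = 6.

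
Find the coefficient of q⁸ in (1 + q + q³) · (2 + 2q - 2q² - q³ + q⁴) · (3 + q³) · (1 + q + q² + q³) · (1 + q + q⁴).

26

(1 + q + q³) has coefficients 1,1,0,1 for degrees 0…3.
(2 + 2q - 2q² - q³ + q⁴) has coefficients 2,2,-2,-1,1,0,0,0,0 for degrees 0…8.
Multiplying by (3 + q³) gives running coefficients 6,6,-6,-1,5,-2,-1,1,0 for degrees 0…8.
Multiplying by (1 + q + q² + q³) gives running coefficients 6,12,6,5,4,-4,1,3,-2 for degrees 0…8.
Finally multiplying by (1 + q + q⁴), the product of all factors after the first has coefficients 6,18,18,11,15,12,3,9,5 for degrees 0…8.
[q⁸] = 1·5 + 1·9 + 1·12 = 26.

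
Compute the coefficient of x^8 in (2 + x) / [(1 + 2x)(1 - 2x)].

The denominator gives the recurrence a_n = 4a_(n−2) for n ≥ 2; the numerator fixes a_0 = 2, a_1 = 1.
Iterating: 2, 1, 8, 4, 32, 16, 128, 64, 512, so a_8 = 512.

512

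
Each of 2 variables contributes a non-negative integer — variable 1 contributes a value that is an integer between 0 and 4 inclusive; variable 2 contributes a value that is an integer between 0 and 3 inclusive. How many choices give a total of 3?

The generating function for the choices is (1 + x + x² + x³ + x⁴)·(1 + x + x² + x³); the count is [x³].
(1 + x + x² + x³ + x⁴) has coefficients 1,1,1,1 for degrees 0…3.
(1 + x + x² + x³) has coefficients 1,1,1,1 for degrees 0…3.
[x³] = 1·1 + 1·1 + 1·1 + 1·1 = 4.

4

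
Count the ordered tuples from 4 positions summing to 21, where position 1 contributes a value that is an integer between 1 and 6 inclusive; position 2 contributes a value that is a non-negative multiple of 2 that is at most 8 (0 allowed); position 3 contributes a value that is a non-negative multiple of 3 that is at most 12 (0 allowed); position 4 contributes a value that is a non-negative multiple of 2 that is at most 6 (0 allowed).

31

The generating function for the choices is (y + y² + y³ + y⁴ + y⁵ + y⁶)·(1 + y² + y⁴ + y⁶ + y⁸)·(1 + y³ + y⁶ + y⁹ + y¹²)·(1 + y² + y⁴ + y⁶); the count is [y²¹].
(y + y² + y³ + y⁴ + y⁵ + y⁶) has coefficients 0,1,1,1,1,1,1 for degrees 0…6.
(1 + y² + y⁴ + y⁶ + y⁸) has coefficients 1,0,1,0,1,0,1,0,1,0,0,0,0,0,0,0,0,0,0,0,0,0 for degrees 0…21.
Multiplying by (1 + y³ + y⁶ + y⁹ + y¹²) gives running coefficients 1,0,1,1,1,1,2,1,2,2,1,2,2,1,2,1,1,1,1,0,1,0 for degrees 0…21.
Finally multiplying by (1 + y² + y⁴ + y⁶), the product of all factors after the first has coefficients 1,0,2,1,3,2,5,3,6,5,6,6,7,6,7,6,6,5,6,3,5,2 for degrees 0…21.
[y²¹] = 1·5 + 1·3 + 1·6 + 1·5 + 1·6 + 1·6 = 31.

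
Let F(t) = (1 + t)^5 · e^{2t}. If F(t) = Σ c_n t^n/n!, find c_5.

The EGF product rule gives c_5 = Σ_{k_1+k_2=5} C(5; k_1,k_2) · ∏ g_i(k_i), where (1+t)^5 gives the falling factorial (5)_k; e^{2t} gives (2)^k.
g_1(k) for k = 0…5: 1, 5, 20, 60, 120, 120.
g_2(k) for k = 0…5: 1, 2, 4, 8, 16, 32.
c_5 = Σ_k C(5,k)·g_1(k)·g_2(5−k) = 1·1·32 + 5·5·16 + 10·20·8 + 10·60·4 + 5·120·2 + 1·120·1 = 32 + 400 + 1600 + 2400 + 1200 + 120 = 5752.

5752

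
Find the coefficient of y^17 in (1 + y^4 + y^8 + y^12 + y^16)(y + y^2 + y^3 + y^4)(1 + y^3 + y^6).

3

(1 + y^4 + y^8 + y^12 + y^16) has coefficients 1,0,0,0,1,0,0,0,1,0,0,0,1,0,0,0,1 for degrees 0…16.
(y + y^2 + y^3 + y^4) has coefficients 0,1,1,1,1,0,0,0,0,0,0,0,0,0,0,0,0,0 for degrees 0…17.
Finally multiplying by (1 + y^3 + y^6), the product of all factors after the first has coefficients 0,1,1,1,2,1,1,2,1,1,1,0,0,0,0,0,0,0 for degrees 0…17.
[y^17] = 1·0 + 1·0 + 1·1 + 1·1 + 1·1 = 3.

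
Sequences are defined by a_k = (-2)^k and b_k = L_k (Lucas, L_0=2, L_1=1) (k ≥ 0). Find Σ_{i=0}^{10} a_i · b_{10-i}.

2103

This is [x^10] in the product of the two ordinary generating functions.
Σ = 1·123 − 2·76 + 4·47 − 8·29 + 16·18 − 32·11 + 64·7 − 128·4 + 256·3 − 512·1 + 1024·2 = 2103.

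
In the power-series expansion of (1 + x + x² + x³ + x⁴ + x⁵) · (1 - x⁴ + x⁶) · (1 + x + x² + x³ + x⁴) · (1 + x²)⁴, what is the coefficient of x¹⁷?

(1 + x + x² + x³ + x⁴ + x⁵) has coefficients 1,1,1,1,1,1 for degrees 0…5.
(1 - x⁴ + x⁶) has coefficients 1,0,0,0,-1,0,1,0,0,0,0,0,0,0,0,0,0,0 for degrees 0…17.
Multiplying by (1 + x + x² + x³ + x⁴) gives running coefficients 1,1,1,1,0,-1,0,0,0,1,1,0,0,0,0,0,0,0 for degrees 0…17.
Finally multiplying by (1 + x²)⁴, the product of all factors after the first has coefficients 1,1,5,5,10,9,10,6,5,0,2,1,4,5,6,4,4,1 for degrees 0…17.
[x¹⁷] = 1·1 + 1·4 + 1·4 + 1·6 + 1·5 + 1·4 = 24.

24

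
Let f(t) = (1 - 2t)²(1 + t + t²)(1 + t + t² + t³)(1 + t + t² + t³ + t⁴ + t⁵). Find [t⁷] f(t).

(1 - 2t)² has coefficients 1,-4,4 for degrees 0…2.
(1 + t + t²) has coefficients 1,1,1,0,0,0,0,0 for degrees 0…7.
Multiplying by (1 + t + t² + t³) gives running coefficients 1,2,3,3,2,1,0,0 for degrees 0…7.
Finally multiplying by (1 + t + t² + t³ + t⁴ + t⁵), the product of all factors after the first has coefficients 1,3,6,9,11,12,11,9 for degrees 0…7.
[t⁷] = 1·9 − 4·11 + 4·12 = 13.

13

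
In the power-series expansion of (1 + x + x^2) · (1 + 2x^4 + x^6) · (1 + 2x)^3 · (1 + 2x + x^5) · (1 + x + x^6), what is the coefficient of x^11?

(1 + x + x^2) has coefficients 1,1,1 for degrees 0…2.
(1 + 2x^4 + x^6) has coefficients 1,0,0,0,2,0,1,0,0,0,0,0 for degrees 0…11.
Multiplying by (1 + 2x)^3 gives running coefficients 1,6,12,8,2,12,25,22,12,8,0,0 for degrees 0…11.
Multiplying by (1 + 2x + x^5) gives running coefficients 1,8,24,32,18,17,55,84,64,34,28,25 for degrees 0…11.
Finally multiplying by (1 + x + x^6), the product of all factors after the first has coefficients 1,9,32,56,50,35,73,147,172,130,80,70 for degrees 0…11.
[x^11] = 1·70 + 1·80 + 1·130 = 280.

280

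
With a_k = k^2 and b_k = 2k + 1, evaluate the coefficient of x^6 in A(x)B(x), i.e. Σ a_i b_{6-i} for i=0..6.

301

This is [x^6] in the product of the two ordinary generating functions.
Σ = 0·13 + 1·11 + 4·9 + 9·7 + 16·5 + 25·3 + 36·1 = 301.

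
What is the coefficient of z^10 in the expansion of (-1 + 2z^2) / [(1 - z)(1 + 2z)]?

The denominator gives the recurrence a_n = −a_(n−1) + 2a_(n−2) for n ≥ 3; the numerator fixes a_0 = -1, a_1 = 1, a_2 = -1.
Iterating: -1, 1, -1, 3, -5, 11, -21, 43, -85, 171, -341, so a_10 = -341.

-341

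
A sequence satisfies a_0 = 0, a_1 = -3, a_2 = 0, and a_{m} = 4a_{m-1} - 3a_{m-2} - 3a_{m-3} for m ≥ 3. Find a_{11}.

32499

The ordinary generating function has denominator 1 - 4x + 3x^2 + 3x^3.
Iterating the recurrence: a_0,…,a_{11} = 0, -3, 0, 9, 45, 153, 450, 1206, 3015, 7092, 15705, 32499.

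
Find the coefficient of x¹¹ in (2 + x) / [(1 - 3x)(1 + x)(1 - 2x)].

923195

The denominator gives the recurrence a_n = 4a_(n−1) − a_(n−2) − 6a_(n−3) for n ≥ 3; the numerator fixes a_0 = 2, a_1 = 9, a_2 = 34.
Iterating: 2, 9, 34, 115, 372, 1169, 3614, 11055, 33592, 101629, 306594, 923195, so a_11 = 923195.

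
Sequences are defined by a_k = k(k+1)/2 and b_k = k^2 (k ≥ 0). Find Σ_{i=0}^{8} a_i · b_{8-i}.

Write out a_i and b_{8-i} for i = 0,…,8 and sum the products.
Σ = 0·64 + 1·49 + 3·36 + 6·25 + 10·16 + 15·9 + 21·4 + 28·1 + 36·0 = 714.

714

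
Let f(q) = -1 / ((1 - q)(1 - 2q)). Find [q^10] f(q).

Partial fractions give a closed form: a_n = (1)·1^n + (-2)·2^n.
At n = 10: a_10 = -2047.

-2047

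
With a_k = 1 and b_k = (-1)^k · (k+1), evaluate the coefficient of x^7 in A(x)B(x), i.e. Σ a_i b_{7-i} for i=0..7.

Write out a_i and b_{7-i} for i = 0,…,7 and sum the products.
Σ = 1·(-8) + 1·7 + 1·(-6) + 1·5 + 1·(-4) + 1·3 + 1·(-2) + 1·1 = -4.

-4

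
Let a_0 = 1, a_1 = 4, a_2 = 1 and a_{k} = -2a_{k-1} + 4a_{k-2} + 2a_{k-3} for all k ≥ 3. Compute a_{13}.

752512

The ordinary generating function has denominator 1 + 2q - 4q^2 - 2q^3.
Iterating the recurrence: a_0,…,a_{13} = 1, 4, 1, 16, -20, 106, -260, 904, -2636, 8368, -25472, 79144, -243440, 752512.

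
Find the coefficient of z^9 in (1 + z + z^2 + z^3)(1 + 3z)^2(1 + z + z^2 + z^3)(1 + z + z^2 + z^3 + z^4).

129

(1 + z + z^2 + z^3) has coefficients 1,1,1,1 for degrees 0…3.
(1 + 3z)^2 has coefficients 1,6,9,0,0,0,0,0,0,0 for degrees 0…9.
Multiplying by (1 + z + z^2 + z^3) gives running coefficients 1,7,16,16,15,9,0,0,0,0 for degrees 0…9.
Finally multiplying by (1 + z + z^2 + z^3 + z^4), the product of all factors after the first has coefficients 1,8,24,40,55,63,56,40,24,9 for degrees 0…9.
[z^9] = 1·9 + 1·24 + 1·40 + 1·56 = 129.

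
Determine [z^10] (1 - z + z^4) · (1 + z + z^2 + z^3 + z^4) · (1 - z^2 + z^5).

-1

(1 - z + z^4) has coefficients 1,-1,0,0,1 for degrees 0…4.
(1 + z + z^2 + z^3 + z^4) has coefficients 1,1,1,1,1,0,0,0,0,0,0 for degrees 0…10.
Finally multiplying by (1 - z^2 + z^5), the product of all factors after the first has coefficients 1,1,0,0,0,0,0,1,1,1,0 for degrees 0…10.
[z^10] = 1·0 − 1·1 + 1·0 = -1.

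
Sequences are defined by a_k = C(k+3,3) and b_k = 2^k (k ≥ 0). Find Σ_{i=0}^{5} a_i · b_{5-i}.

The convolution is the x^5 coefficient of A(x)B(x).
Σ = 1·32 + 4·16 + 10·8 + 20·4 + 35·2 + 56·1 = 382.

382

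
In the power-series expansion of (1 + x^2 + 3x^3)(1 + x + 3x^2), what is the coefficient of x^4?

(1 + x^2 + 3x^3) has coefficients 1,0,1,3 for degrees 0…3.
(1 + x + 3x^2) has coefficients 1,1,3,0,0 for degrees 0…4.
[x^4] = 1·0 + 1·3 + 3·1 = 6.

6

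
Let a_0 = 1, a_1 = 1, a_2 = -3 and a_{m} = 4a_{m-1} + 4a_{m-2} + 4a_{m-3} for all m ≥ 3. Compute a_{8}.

-15024

The ordinary generating function has denominator 1 - 4t - 4t^2 - 4t^3.
Iterating the recurrence: a_0,…,a_{8} = 1, 1, -3, -4, -24, -124, -608, -3024, -15024.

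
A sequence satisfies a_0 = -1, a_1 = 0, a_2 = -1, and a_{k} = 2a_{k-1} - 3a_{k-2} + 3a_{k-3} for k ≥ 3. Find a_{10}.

11

The ordinary generating function has denominator 1 - 2y + 3y^2 - 3y^3.
Iterating the recurrence: a_0,…,a_{10} = -1, 0, -1, -5, -7, -2, 2, -11, -34, -29, 11.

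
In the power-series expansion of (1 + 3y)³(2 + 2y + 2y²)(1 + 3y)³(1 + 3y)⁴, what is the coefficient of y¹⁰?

(1 + 3y)³ has coefficients 1,9,27,27 for degrees 0…3.
(2 + 2y + 2y²) has coefficients 2,2,2,0,0,0,0,0,0,0,0 for degrees 0…10.
Multiplying by (1 + 3y)³ gives running coefficients 2,20,74,126,108,54,0,0,0,0,0 for degrees 0…10.
Finally multiplying by (1 + 3y)⁴, the product of all factors after the first has coefficients 2,44,422,2310,7938,17766,26082,24786,14580,4374,0 for degrees 0…10.
[y¹⁰] = 1·0 + 9·4374 + 27·14580 + 27·24786 = 1102248.

1102248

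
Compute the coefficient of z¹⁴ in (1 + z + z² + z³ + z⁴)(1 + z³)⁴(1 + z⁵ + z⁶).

17

(1 + z + z² + z³ + z⁴) has coefficients 1,1,1,1,1 for degrees 0…4.
(1 + z³)⁴ has coefficients 1,0,0,4,0,0,6,0,0,4,0,0,1,0,0 for degrees 0…14.
Finally multiplying by (1 + z⁵ + z⁶), the product of all factors after the first has coefficients 1,0,0,4,0,1,7,0,4,8,0,6,7,0,4 for degrees 0…14.
[z¹⁴] = 1·4 + 1·0 + 1·7 + 1·6 + 1·0 = 17.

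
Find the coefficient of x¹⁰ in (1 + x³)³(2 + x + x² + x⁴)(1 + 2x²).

10

(1 + x³)³ has coefficients 1,0,0,3,0,0,3,0,0,1 for degrees 0…9.
(2 + x + x² + x⁴) has coefficients 2,1,1,0,1,0,0,0,0,0,0 for degrees 0…10.
Finally multiplying by (1 + 2x²), the product of all factors after the first has coefficients 2,1,5,2,3,0,2,0,0,0,0 for degrees 0…10.
[x¹⁰] = 1·0 + 3·0 + 3·3 + 1·1 = 10.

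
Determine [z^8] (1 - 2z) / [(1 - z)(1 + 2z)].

The denominator gives the recurrence a_n = −a_(n−1) + 2a_(n−2) for n ≥ 3; the numerator fixes a_0 = 1, a_1 = -3, a_2 = 5.
Iterating: 1, -3, 5, -11, 21, -43, 85, -171, 341, so a_8 = 341.

341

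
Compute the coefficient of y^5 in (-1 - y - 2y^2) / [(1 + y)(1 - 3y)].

The denominator gives the recurrence a_n = 2a_(n−1) + 3a_(n−2) for n ≥ 3; the numerator fixes a_0 = -1, a_1 = -3, a_2 = -11.
Iterating: -1, -3, -11, -31, -95, -283, so a_5 = -283.

-283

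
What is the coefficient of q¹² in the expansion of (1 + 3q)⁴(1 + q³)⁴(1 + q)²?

1399

(1 + 3q)⁴ has coefficients 1,12,54,108,81 for degrees 0…4.
(1 + q³)⁴ has coefficients 1,0,0,4,0,0,6,0,0,4,0,0,1 for degrees 0…12.
Finally multiplying by (1 + q)², the product of all factors after the first has coefficients 1,2,1,4,8,4,6,12,6,4,8,4,1 for degrees 0…12.
[q¹²] = 1·1 + 12·4 + 54·8 + 108·4 + 81·6 = 1399.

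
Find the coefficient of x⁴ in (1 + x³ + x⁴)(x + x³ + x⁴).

2

(1 + x³ + x⁴) has coefficients 1,0,0,1,1 for degrees 0…4.
(x + x³ + x⁴) has coefficients 0,1,0,1,1 for degrees 0…4.
[x⁴] = 1·1 + 1·1 + 1·0 = 2.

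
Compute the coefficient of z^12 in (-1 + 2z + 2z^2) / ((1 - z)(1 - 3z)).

The denominator gives the recurrence a_n = 4a_(n−1) − 3a_(n−2) for n ≥ 3; the numerator fixes a_0 = -1, a_1 = -2, a_2 = -3.
Iterating: -1, -2, -3, -6, -15, -42, -123, -366, -1095, -3282, -9843, -29526, -88575, so a_12 = -88575.

-88575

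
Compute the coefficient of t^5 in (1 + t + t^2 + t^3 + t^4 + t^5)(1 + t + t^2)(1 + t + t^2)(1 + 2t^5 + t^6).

11

(1 + t + t^2 + t^3 + t^4 + t^5) has coefficients 1,1,1,1,1,1 for degrees 0…5.
(1 + t + t^2) has coefficients 1,1,1,0,0,0 for degrees 0…5.
Multiplying by (1 + t + t^2) gives running coefficients 1,2,3,2,1,0 for degrees 0…5.
Finally multiplying by (1 + 2t^5 + t^6), the product of all factors after the first has coefficients 1,2,3,2,1,2 for degrees 0…5.
[t^5] = 1·2 + 1·1 + 1·2 + 1·3 + 1·2 + 1·1 = 11.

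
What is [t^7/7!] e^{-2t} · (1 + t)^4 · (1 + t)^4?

The EGF product rule gives c_7 = Σ_{k_1+k_2+k_3=7} C(7; k_1,k_2,k_3) · ∏ g_i(k_i), where e^{-2t} gives (-2)^k; (1+t)^4 gives the falling factorial (4)_k; (1+t)^4 gives the falling factorial (4)_k.
g_1(k) for k = 0…7: 1, -2, 4, -8, 16, -32, 64, -128.
g_2(k) for k = 0…7: 1, 4, 12, 24, 24, 0, 0, 0.
g_3(k) for k = 0…7: 1, 4, 12, 24, 24, 0, 0, 0.
First combine the last two factors: h(k) = Σ_j C(k,j)·g_2(j)·g_3(k−j) for k = 0…7: 1, 8, 56, 336, 1680, 6720, 20160, 40320.
c_7 = Σ_k C(7,k)·g_1(k)·h(7−k) = 1·1·40320 + 7·(-2)·20160 + 21·4·6720 + 35·(-8)·1680 + 35·16·336 + 21·(-32)·56 + 7·64·8 + 1·(-128)·1 = 40320 − 282240 + 564480 − 470400 + 188160 − 37632 + 3584 − 128 = 6144.

6144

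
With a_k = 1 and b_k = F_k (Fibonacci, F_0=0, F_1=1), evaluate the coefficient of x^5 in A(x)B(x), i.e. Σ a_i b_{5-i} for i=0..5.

This is [x^5] in the product of the two ordinary generating functions.
Σ = 1·5 + 1·3 + 1·2 + 1·1 + 1·1 + 1·0 = 12.

12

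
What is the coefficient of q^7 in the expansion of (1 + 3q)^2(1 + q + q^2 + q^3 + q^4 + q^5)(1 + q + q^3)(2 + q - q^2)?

(1 + 3q)^2 has coefficients 1,6,9 for degrees 0…2.
(1 + q + q^2 + q^3 + q^4 + q^5) has coefficients 1,1,1,1,1,1,0,0 for degrees 0…7.
Multiplying by (1 + q + q^3) gives running coefficients 1,2,2,3,3,3,2,1 for degrees 0…7.
Finally multiplying by (2 + q - q^2), the product of all factors after the first has coefficients 2,5,5,6,7,6,4,1 for degrees 0…7.
[q^7] = 1·1 + 6·4 + 9·6 = 79.

79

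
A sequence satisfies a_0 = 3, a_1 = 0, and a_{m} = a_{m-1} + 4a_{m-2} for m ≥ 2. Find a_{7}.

780

The ordinary generating function has denominator 1 - t - 4t^2.
Iterating the recurrence: a_0,…,a_{7} = 3, 0, 12, 12, 60, 108, 348, 780.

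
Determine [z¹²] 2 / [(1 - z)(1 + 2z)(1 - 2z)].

The denominator gives the recurrence a_n = a_(n−1) + 4a_(n−2) − 4a_(n−3) for n ≥ 3; the numerator fixes a_0 = 2, a_1 = 2, a_2 = 10.
Iterating: 2, 2, 10, 10, 42, 42, 170, 170, 682, 682, 2730, 2730, 10922, so a_12 = 10922.

10922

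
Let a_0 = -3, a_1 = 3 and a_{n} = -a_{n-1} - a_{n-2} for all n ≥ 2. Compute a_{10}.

The ordinary generating function has denominator 1 + z + z^2.
Iterating the recurrence: a_0,…,a_{10} = -3, 3, 0, -3, 3, 0, -3, 3, 0, -3, 3.

3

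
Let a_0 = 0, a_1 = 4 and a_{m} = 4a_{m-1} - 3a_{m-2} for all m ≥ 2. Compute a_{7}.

The ordinary generating function has denominator 1 - 4t + 3t^2.
Iterating the recurrence: a_0,…,a_{7} = 0, 4, 16, 52, 160, 484, 1456, 4372.

4372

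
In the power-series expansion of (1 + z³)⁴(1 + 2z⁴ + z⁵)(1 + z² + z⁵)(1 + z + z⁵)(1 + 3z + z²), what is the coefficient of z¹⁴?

246

(1 + z³)⁴ has coefficients 1,0,0,4,0,0,6,0,0,4,0,0,1 for degrees 0…12.
(1 + 2z⁴ + z⁵) has coefficients 1,0,0,0,2,1,0,0,0,0,0,0,0,0,0 for degrees 0…14.
Multiplying by (1 + z² + z⁵) gives running coefficients 1,0,1,0,2,2,2,1,0,2,1,0,0,0,0 for degrees 0…14.
Multiplying by (1 + z + z⁵) gives running coefficients 1,1,1,1,2,5,4,4,1,4,5,3,1,0,2 for degrees 0…14.
Finally multiplying by (1 + 3z + z²), the product of all factors after the first has coefficients 1,4,5,5,6,12,21,21,17,11,18,22,15,6,3 for degrees 0…14.
[z¹⁴] = 1·3 + 4·22 + 6·17 + 4·12 + 1·5 = 246.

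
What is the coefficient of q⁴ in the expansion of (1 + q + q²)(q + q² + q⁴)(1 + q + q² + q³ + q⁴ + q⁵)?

(1 + q + q²) has coefficients 1,1,1 for degrees 0…2.
(q + q² + q⁴) has coefficients 0,1,1,0,1 for degrees 0…4.
Finally multiplying by (1 + q + q² + q³ + q⁴ + q⁵), the product of all factors after the first has coefficients 0,1,2,2,3 for degrees 0…4.
[q⁴] = 1·3 + 1·2 + 1·2 = 7.

7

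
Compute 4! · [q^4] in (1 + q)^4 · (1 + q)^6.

The EGF product rule gives c_4 = Σ_{k_1+k_2=4} C(4; k_1,k_2) · ∏ g_i(k_i), where (1+q)^4 gives the falling factorial (4)_k; (1+q)^6 gives the falling factorial (6)_k.
g_1(k) for k = 0…4: 1, 4, 12, 24, 24.
g_2(k) for k = 0…4: 1, 6, 30, 120, 360.
c_4 = Σ_k C(4,k)·g_1(k)·g_2(4−k) = 1·1·360 + 4·4·120 + 6·12·30 + 4·24·6 + 1·24·1 = 360 + 1920 + 2160 + 576 + 24 = 5040.

5040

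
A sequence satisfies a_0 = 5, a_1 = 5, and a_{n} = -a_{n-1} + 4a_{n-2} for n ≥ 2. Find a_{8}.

The ordinary generating function has denominator 1 + y - 4y^2.
Iterating the recurrence: a_0,…,a_{8} = 5, 5, 15, 5, 55, -35, 255, -395, 1415.

1415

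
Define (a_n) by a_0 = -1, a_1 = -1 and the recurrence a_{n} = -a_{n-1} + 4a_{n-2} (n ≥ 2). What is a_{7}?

79

The ordinary generating function has denominator 1 + q - 4q^2.
Iterating the recurrence: a_0,…,a_{7} = -1, -1, -3, -1, -11, 7, -51, 79.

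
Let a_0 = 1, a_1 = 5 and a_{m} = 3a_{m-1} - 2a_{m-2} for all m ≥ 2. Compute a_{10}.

4093

The ordinary generating function has denominator 1 - 3t + 2t^2.
Iterating the recurrence: a_0,…,a_{10} = 1, 5, 13, 29, 61, 125, 253, 509, 1021, 2045, 4093.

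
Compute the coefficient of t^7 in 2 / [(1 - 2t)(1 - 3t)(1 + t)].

The denominator gives the recurrence a_n = 4a_(n−1) − a_(n−2) − 6a_(n−3) for n ≥ 3; the numerator fixes a_0 = 2, a_1 = 8, a_2 = 30.
Iterating: 2, 8, 30, 100, 322, 1008, 3110, 9500, so a_7 = 9500.

9500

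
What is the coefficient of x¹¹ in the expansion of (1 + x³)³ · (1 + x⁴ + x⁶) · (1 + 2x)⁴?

(1 + x³)³ has coefficients 1,0,0,3,0,0,3,0,0,1 for degrees 0…9.
(1 + x⁴ + x⁶) has coefficients 1,0,0,0,1,0,1,0,0,0,0,0 for degrees 0…11.
Finally multiplying by (1 + 2x)⁴, the product of all factors after the first has coefficients 1,8,24,32,17,8,25,40,40,32,16,0 for degrees 0…11.
[x¹¹] = 1·0 + 3·40 + 3·8 + 1·24 = 168.

168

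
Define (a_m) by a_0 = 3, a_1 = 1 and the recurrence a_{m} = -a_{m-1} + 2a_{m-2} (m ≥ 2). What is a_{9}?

-339

The ordinary generating function has denominator 1 + y - 2y^2.
Iterating the recurrence: a_0,…,a_{9} = 3, 1, 5, -3, 13, -19, 45, -83, 173, -339.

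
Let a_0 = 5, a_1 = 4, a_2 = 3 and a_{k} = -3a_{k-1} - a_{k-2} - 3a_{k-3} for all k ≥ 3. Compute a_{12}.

The ordinary generating function has denominator 1 + 3t + t^2 + 3t^3.
Iterating the recurrence: a_0,…,a_{12} = 5, 4, 3, -28, 69, -188, 579, -1756, 5253, -15740, 47235, -141724, 425157.

425157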